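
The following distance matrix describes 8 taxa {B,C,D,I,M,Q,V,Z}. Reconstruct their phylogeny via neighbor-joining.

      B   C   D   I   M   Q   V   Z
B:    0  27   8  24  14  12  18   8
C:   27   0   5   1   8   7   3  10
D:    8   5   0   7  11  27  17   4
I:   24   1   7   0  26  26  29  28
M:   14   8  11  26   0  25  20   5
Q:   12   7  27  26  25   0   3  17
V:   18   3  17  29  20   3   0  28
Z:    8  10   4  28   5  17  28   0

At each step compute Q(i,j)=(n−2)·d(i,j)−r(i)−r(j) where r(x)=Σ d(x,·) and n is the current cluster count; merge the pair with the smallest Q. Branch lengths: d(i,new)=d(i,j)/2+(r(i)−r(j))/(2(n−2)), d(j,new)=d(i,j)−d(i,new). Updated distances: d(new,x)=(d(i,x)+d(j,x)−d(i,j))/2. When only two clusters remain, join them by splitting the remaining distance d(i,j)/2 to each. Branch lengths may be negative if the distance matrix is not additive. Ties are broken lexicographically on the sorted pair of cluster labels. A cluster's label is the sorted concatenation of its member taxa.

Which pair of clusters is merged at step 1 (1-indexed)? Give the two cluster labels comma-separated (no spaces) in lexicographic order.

Q,V

1. join Q+V (d=3, Q=-217) ⇒ QV; edges |Q|=17/12, |V|=19/12
  updated: d(B,QV)=27/2, d(C,QV)=7/2, d(D,QV)=41/2, d(I,QV)=26, d(M,QV)=21, d(QV,Z)=21
2. join C+I (d=1, Q=-323/2) ⇒ CI; edges |C|=-21/4, |I|=25/4
  updated: d(B,CI)=25, d(CI,D)=11/2, d(CI,M)=33/2, d(CI,QV)=57/4, d(CI,Z)=37/2
3. join CI+QV (d=57/4, Q=-113) ⇒ CIQV; edges |CI|=93/16, |QV|=135/16
  updated: d(B,CIQV)=97/8, d(CIQV,D)=47/8, d(CIQV,M)=93/8, d(CIQV,Z)=101/8
4. join M+Z (d=5, Q=-225/4) ⇒ MZ; edges |M|=9/2, |Z|=1/2
  updated: d(B,MZ)=17/2, d(CIQV,MZ)=77/8, d(D,MZ)=5
5. join B+MZ (d=17/2, Q=-139/4) ⇒ BMZ; edges |B|=45/8, |MZ|=23/8
  updated: d(BMZ,CIQV)=53/8, d(BMZ,D)=9/4
6. join BMZ+CIQV (d=53/8, Q=-59/4) ⇒ BCIMQVZ; edges |BMZ|=3/2, |CIQV|=41/8
  updated: d(BCIMQVZ,D)=3/4
7. join BCIMQVZ+D (d=3/4) ⇒ BCDIMQVZ; edges |BCIMQVZ|=3/8, |D|=3/8
final tree: (((B:45/8,(M:9/2,Z:1/2):23/8):3/2,((C:-21/4,I:25/4):93/16,(Q:17/12,V:19/12):135/16):41/8):3/8,D:3/8)
total length: 313/8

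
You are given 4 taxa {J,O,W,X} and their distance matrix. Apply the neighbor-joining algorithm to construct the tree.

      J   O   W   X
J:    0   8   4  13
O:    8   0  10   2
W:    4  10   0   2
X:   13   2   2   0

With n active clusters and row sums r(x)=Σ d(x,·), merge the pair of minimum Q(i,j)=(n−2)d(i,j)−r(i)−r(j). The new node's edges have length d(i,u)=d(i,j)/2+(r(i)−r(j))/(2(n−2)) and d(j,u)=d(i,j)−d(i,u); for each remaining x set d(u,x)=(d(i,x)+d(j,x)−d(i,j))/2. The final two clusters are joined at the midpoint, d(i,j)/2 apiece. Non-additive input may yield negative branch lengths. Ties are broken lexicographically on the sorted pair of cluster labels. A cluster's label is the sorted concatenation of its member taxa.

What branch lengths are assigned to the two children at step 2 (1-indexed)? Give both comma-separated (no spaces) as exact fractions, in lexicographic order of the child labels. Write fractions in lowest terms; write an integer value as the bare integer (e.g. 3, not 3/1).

21/4,7/4

1. join J+W (d=4, Q=-33) ⇒ JW; edges |J|=17/4, |W|=-1/4
  updated: d(JW,O)=7, d(JW,X)=11/2
2. join JW+O (d=7, Q=-29/2) ⇒ JOW; edges |JW|=21/4, |O|=7/4
  updated: d(JOW,X)=1/4
3. join JOW+X (d=1/4) ⇒ JOWX; edges |JOW|=1/8, |X|=1/8
final tree: (((J:17/4,W:-1/4):21/4,O:7/4):1/8,X:1/8)
total length: 45/4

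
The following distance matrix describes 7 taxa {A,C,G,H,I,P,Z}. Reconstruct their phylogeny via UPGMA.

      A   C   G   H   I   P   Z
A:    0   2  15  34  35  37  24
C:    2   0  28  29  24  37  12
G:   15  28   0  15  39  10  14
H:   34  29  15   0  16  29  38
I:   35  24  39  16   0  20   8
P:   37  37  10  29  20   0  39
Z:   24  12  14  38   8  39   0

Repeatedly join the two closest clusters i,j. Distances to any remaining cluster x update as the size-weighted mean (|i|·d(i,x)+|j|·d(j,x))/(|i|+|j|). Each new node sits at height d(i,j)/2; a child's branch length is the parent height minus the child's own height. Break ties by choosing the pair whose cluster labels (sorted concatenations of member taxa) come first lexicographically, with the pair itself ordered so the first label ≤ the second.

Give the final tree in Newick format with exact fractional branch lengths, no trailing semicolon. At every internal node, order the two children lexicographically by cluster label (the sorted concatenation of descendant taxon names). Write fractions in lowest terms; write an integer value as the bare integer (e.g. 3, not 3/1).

1. join A+C (d=2) ⇒ AC; edges |A|=1, |C|=1
  updated: d(AC,G)=43/2, d(AC,H)=63/2, d(AC,I)=59/2, d(AC,P)=37, d(AC,Z)=18
2. join I+Z (d=8) ⇒ IZ; edges |I|=4, |Z|=4
  updated: d(AC,IZ)=95/4, d(G,IZ)=53/2, d(H,IZ)=27, d(IZ,P)=59/2
3. join G+P (d=10) ⇒ GP; edges |G|=5, |P|=5
  updated: d(AC,GP)=117/4, d(GP,H)=22, d(GP,IZ)=28
4. join GP+H (d=22) ⇒ GHP; edges |GP|=6, |H|=11
  updated: d(AC,GHP)=30, d(GHP,IZ)=83/3
5. join AC+IZ (d=95/4) ⇒ ACIZ; edges |AC|=87/8, |IZ|=63/8
  updated: d(ACIZ,GHP)=173/6
6. join ACIZ+GHP (d=173/6) ⇒ ACGHIPZ; edges |ACIZ|=61/24, |GHP|=41/12
final tree: (((A:1,C:1):87/8,(I:4,Z:4):63/8):61/24,((G:5,P:5):6,H:11):41/12)
total length: 1481/24

(((A:1,C:1):87/8,(I:4,Z:4):63/8):61/24,((G:5,P:5):6,H:11):41/12)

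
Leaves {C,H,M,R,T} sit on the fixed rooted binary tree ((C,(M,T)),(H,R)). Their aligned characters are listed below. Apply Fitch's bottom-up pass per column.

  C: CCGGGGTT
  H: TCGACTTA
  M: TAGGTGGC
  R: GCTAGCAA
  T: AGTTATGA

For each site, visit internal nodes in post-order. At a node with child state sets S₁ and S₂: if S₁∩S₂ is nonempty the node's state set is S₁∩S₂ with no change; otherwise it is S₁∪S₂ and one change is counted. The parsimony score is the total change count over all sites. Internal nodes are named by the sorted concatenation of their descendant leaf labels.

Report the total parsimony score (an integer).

[col 0] MT: children M:{T}, T:{A} ∪→ {A,T}; cost 1
[col 0] CMT: children C:{C}, MT:{A,T} ∪→ {A,C,T}; cost 1
[col 0] HR: children H:{T}, R:{G} ∪→ {G,T}; cost 1
[col 0] CHMRT: children CMT:{A,C,T}, HR:{G,T} ∩→ {T}; cost 0
[col 1] MT: children M:{A}, T:{G} ∪→ {A,G}; cost 1
[col 1] CMT: children C:{C}, MT:{A,G} ∪→ {A,C,G}; cost 1
[col 1] HR: children H:{C}, R:{C} ∩→ {C}; cost 0
[col 1] CHMRT: children CMT:{A,C,G}, HR:{C} ∩→ {C}; cost 0
[col 2] MT: children M:{G}, T:{T} ∪→ {G,T}; cost 1
[col 2] CMT: children C:{G}, MT:{G,T} ∩→ {G}; cost 0
[col 2] HR: children H:{G}, R:{T} ∪→ {G,T}; cost 1
[col 2] CHMRT: children CMT:{G}, HR:{G,T} ∩→ {G}; cost 0
[col 3] MT: children M:{G}, T:{T} ∪→ {G,T}; cost 1
[col 3] CMT: children C:{G}, MT:{G,T} ∩→ {G}; cost 0
[col 3] HR: children H:{A}, R:{A} ∩→ {A}; cost 0
[col 3] CHMRT: children CMT:{G}, HR:{A} ∪→ {A,G}; cost 1
[col 4] MT: children M:{T}, T:{A} ∪→ {A,T}; cost 1
[col 4] CMT: children C:{G}, MT:{A,T} ∪→ {A,G,T}; cost 1
[col 4] HR: children H:{C}, R:{G} ∪→ {C,G}; cost 1
[col 4] CHMRT: children CMT:{A,G,T}, HR:{C,G} ∩→ {G}; cost 0
[col 5] MT: children M:{G}, T:{T} ∪→ {G,T}; cost 1
[col 5] CMT: children C:{G}, MT:{G,T} ∩→ {G}; cost 0
[col 5] HR: children H:{T}, R:{C} ∪→ {C,T}; cost 1
[col 5] CHMRT: children CMT:{G}, HR:{C,T} ∪→ {C,G,T}; cost 1
[col 6] MT: children M:{G}, T:{G} ∩→ {G}; cost 0
[col 6] CMT: children C:{T}, MT:{G} ∪→ {G,T}; cost 1
[col 6] HR: children H:{T}, R:{A} ∪→ {A,T}; cost 1
[col 6] CHMRT: children CMT:{G,T}, HR:{A,T} ∩→ {T}; cost 0
[col 7] MT: children M:{C}, T:{A} ∪→ {A,C}; cost 1
[col 7] CMT: children C:{T}, MT:{A,C} ∪→ {A,C,T}; cost 1
[col 7] HR: children H:{A}, R:{A} ∩→ {A}; cost 0
[col 7] CHMRT: children CMT:{A,C,T}, HR:{A} ∩→ {A}; cost 0
per-site changes: [3, 2, 2, 2, 3, 3, 2, 2]; total = 19

19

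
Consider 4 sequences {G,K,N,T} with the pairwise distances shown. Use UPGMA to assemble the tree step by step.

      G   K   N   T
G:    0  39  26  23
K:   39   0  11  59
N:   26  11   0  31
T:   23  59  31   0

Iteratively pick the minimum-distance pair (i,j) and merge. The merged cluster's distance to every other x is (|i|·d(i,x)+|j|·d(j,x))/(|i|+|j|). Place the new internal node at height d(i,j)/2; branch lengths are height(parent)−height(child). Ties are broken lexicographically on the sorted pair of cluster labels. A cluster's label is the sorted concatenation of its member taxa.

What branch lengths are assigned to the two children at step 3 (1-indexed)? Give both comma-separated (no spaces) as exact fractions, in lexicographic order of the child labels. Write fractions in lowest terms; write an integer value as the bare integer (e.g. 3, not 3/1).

step 1: merge (K,N) at d=11; branch lengths K→11/2, N→11/2; new cluster KN
  updated: d(G,KN)=65/2, d(KN,T)=45
step 2: merge (G,T) at d=23; branch lengths G→23/2, T→23/2; new cluster GT
  updated: d(GT,KN)=155/4
step 3: merge (GT,KN) at d=155/4; branch lengths GT→63/8, KN→111/8; new cluster GKNT
final tree: ((G:23/2,T:23/2):63/8,(K:11/2,N:11/2):111/8)
total length: 223/4

63/8,111/8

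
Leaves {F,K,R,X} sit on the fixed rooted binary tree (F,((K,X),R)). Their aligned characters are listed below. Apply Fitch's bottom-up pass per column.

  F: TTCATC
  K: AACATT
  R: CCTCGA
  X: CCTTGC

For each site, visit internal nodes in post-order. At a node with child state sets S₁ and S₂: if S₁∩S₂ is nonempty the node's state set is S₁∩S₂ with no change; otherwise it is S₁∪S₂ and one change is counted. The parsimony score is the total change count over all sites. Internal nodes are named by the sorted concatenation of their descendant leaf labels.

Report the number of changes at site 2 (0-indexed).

[col 0] KX: children K:{A}, X:{C} ∪→ {A,C}; cost 1
[col 0] KRX: children KX:{A,C}, R:{C} ∩→ {C}; cost 0
[col 0] FKRX: children F:{T}, KRX:{C} ∪→ {C,T}; cost 1
[col 1] KX: children K:{A}, X:{C} ∪→ {A,C}; cost 1
[col 1] KRX: children KX:{A,C}, R:{C} ∩→ {C}; cost 0
[col 1] FKRX: children F:{T}, KRX:{C} ∪→ {C,T}; cost 1
[col 2] KX: children K:{C}, X:{T} ∪→ {C,T}; cost 1
[col 2] KRX: children KX:{C,T}, R:{T} ∩→ {T}; cost 0
[col 2] FKRX: children F:{C}, KRX:{T} ∪→ {C,T}; cost 1
[col 3] KX: children K:{A}, X:{T} ∪→ {A,T}; cost 1
[col 3] KRX: children KX:{A,T}, R:{C} ∪→ {A,C,T}; cost 1
[col 3] FKRX: children F:{A}, KRX:{A,C,T} ∩→ {A}; cost 0
[col 4] KX: children K:{T}, X:{G} ∪→ {G,T}; cost 1
[col 4] KRX: children KX:{G,T}, R:{G} ∩→ {G}; cost 0
[col 4] FKRX: children F:{T}, KRX:{G} ∪→ {G,T}; cost 1
[col 5] KX: children K:{T}, X:{C} ∪→ {C,T}; cost 1
[col 5] KRX: children KX:{C,T}, R:{A} ∪→ {A,C,T}; cost 1
[col 5] FKRX: children F:{C}, KRX:{A,C,T} ∩→ {C}; cost 0
per-site changes: [2, 2, 2, 2, 2, 2]; total = 12

2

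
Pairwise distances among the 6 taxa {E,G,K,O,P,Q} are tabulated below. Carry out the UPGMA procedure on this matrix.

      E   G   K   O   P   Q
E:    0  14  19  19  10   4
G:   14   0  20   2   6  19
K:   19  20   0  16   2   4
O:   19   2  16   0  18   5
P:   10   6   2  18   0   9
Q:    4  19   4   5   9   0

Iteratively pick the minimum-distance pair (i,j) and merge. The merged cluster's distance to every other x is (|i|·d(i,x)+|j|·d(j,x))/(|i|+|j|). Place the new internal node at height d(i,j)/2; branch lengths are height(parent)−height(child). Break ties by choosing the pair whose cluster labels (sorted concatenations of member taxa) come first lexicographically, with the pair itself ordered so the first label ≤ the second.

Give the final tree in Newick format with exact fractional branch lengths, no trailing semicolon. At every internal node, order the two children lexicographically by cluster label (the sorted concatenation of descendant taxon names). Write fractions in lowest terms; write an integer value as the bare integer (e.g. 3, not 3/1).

step 1: merge (G,O) at d=2; branch lengths G→1, O→1; new cluster GO
  updated: d(E,GO)=33/2, d(GO,K)=18, d(GO,P)=12, d(GO,Q)=12
step 2: merge (K,P) at d=2; branch lengths K→1, P→1; new cluster KP
  updated: d(E,KP)=29/2, d(GO,KP)=15, d(KP,Q)=13/2
step 3: merge (E,Q) at d=4; branch lengths E→2, Q→2; new cluster EQ
  updated: d(EQ,GO)=57/4, d(EQ,KP)=21/2
step 4: merge (EQ,KP) at d=21/2; branch lengths EQ→13/4, KP→17/4; new cluster EKPQ
  updated: d(EKPQ,GO)=117/8
step 5: merge (EKPQ,GO) at d=117/8; branch lengths EKPQ→33/16, GO→101/16; new cluster EGKOPQ
final tree: (((E:2,Q:2):13/4,(K:1,P:1):17/4):33/16,(G:1,O:1):101/16)
total length: 191/8

(((E:2,Q:2):13/4,(K:1,P:1):17/4):33/16,(G:1,O:1):101/16)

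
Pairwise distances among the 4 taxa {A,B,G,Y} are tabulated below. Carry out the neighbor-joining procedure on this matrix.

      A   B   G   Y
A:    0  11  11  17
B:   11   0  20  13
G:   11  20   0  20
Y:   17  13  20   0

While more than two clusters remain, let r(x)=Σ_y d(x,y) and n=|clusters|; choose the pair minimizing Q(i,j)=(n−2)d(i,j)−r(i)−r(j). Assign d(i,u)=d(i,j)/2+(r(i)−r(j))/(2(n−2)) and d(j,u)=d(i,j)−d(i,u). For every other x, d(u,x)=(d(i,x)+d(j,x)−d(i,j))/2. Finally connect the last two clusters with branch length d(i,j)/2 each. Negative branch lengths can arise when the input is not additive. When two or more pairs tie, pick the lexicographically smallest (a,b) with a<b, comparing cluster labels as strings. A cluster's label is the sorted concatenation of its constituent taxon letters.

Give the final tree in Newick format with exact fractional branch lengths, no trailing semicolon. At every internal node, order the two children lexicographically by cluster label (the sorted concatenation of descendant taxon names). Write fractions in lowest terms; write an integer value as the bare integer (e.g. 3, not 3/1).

step 1: merge (A,G) at d=11, Q=-68; branch lengths A→5/2, G→17/2; new cluster AG
  updated: d(AG,B)=10, d(AG,Y)=13
step 2: merge (AG,B) at d=10, Q=-36; branch lengths AG→5, B→5; new cluster ABG
  updated: d(ABG,Y)=8
step 3: merge (ABG,Y) at d=8; branch lengths ABG→4, Y→4; new cluster ABGY
final tree: (((A:5/2,G:17/2):5,B:5):4,Y:4)
total length: 29

(((A:5/2,G:17/2):5,B:5):4,Y:4)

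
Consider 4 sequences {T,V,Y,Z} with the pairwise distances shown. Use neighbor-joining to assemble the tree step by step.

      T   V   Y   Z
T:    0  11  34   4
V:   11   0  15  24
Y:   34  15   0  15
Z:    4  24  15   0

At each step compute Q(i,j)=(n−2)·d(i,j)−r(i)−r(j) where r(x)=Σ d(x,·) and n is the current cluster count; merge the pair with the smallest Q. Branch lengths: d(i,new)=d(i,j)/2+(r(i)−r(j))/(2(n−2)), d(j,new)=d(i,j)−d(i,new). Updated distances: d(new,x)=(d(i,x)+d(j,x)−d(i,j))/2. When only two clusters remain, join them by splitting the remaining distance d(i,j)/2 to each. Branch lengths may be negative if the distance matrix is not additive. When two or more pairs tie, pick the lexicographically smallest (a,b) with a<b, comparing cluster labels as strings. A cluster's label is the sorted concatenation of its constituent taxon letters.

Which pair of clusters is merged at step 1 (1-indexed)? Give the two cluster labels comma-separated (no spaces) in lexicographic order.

T,Z

1. join T+Z (d=4, Q=-84) ⇒ TZ; edges |T|=7/2, |Z|=1/2
  updated: d(TZ,V)=31/2, d(TZ,Y)=45/2
2. join TZ+V (d=31/2, Q=-53) ⇒ TVZ; edges |TZ|=23/2, |V|=4
  updated: d(TVZ,Y)=11
3. join TVZ+Y (d=11) ⇒ TVYZ; edges |TVZ|=11/2, |Y|=11/2
final tree: (((T:7/2,Z:1/2):23/2,V:4):11/2,Y:11/2)
total length: 61/2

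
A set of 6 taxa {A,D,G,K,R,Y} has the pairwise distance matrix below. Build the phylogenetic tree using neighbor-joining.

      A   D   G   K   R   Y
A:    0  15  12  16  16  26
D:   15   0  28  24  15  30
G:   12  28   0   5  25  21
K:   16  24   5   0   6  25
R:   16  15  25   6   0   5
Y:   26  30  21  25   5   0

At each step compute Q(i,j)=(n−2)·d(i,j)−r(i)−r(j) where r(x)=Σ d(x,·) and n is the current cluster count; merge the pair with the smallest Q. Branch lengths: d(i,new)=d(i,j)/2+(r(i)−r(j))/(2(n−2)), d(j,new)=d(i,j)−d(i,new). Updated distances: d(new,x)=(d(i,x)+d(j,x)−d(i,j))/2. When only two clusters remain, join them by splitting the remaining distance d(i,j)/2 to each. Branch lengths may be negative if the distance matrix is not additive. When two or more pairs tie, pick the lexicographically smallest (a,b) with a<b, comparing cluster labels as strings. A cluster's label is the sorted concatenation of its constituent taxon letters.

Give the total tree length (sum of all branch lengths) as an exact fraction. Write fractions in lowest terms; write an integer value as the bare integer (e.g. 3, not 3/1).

43

step 1: merge (R,Y) at d=5, Q=-154; branch lengths R→-5/2, Y→15/2; new cluster RY
  updated: d(A,RY)=37/2, d(D,RY)=20, d(G,RY)=41/2, d(K,RY)=13
step 2: merge (G,K) at d=5, Q=-217/2; branch lengths G→15/4, K→5/4; new cluster GK
  updated: d(A,GK)=23/2, d(D,GK)=47/2, d(GK,RY)=57/4
step 3: merge (A,D) at d=15, Q=-147/2; branch lengths A→33/8, D→87/8; new cluster AD
  updated: d(AD,GK)=10, d(AD,RY)=47/4
step 4: merge (AD,GK) at d=10, Q=-36; branch lengths AD→15/4, GK→25/4; new cluster ADGK
  updated: d(ADGK,RY)=8
step 5: merge (ADGK,RY) at d=8; branch lengths ADGK→4, RY→4; new cluster ADGKRY
final tree: (((A:33/8,D:87/8):15/4,(G:15/4,K:5/4):25/4):4,(R:-5/2,Y:15/2):4)
total length: 43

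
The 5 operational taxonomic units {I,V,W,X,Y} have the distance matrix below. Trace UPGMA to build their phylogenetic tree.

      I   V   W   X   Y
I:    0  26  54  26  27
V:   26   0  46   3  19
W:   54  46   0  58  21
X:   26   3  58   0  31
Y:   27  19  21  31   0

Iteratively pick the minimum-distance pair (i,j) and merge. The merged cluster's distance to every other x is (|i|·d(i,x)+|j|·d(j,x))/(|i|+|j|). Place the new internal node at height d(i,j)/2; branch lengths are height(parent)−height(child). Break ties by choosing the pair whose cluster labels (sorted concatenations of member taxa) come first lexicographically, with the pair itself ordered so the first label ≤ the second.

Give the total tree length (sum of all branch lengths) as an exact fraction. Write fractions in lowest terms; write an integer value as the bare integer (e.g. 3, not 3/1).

1. join V+X (d=3) ⇒ VX; edges |V|=3/2, |X|=3/2
  updated: d(I,VX)=26, d(VX,W)=52, d(VX,Y)=25
2. join W+Y (d=21) ⇒ WY; edges |W|=21/2, |Y|=21/2
  updated: d(I,WY)=81/2, d(VX,WY)=77/2
3. join I+VX (d=26) ⇒ IVX; edges |I|=13, |VX|=23/2
  updated: d(IVX,WY)=235/6
4. join IVX+WY (d=235/6) ⇒ IVWXY; edges |IVX|=79/12, |WY|=109/12
final tree: ((I:13,(V:3/2,X:3/2):23/2):79/12,(W:21/2,Y:21/2):109/12)
total length: 385/6

385/6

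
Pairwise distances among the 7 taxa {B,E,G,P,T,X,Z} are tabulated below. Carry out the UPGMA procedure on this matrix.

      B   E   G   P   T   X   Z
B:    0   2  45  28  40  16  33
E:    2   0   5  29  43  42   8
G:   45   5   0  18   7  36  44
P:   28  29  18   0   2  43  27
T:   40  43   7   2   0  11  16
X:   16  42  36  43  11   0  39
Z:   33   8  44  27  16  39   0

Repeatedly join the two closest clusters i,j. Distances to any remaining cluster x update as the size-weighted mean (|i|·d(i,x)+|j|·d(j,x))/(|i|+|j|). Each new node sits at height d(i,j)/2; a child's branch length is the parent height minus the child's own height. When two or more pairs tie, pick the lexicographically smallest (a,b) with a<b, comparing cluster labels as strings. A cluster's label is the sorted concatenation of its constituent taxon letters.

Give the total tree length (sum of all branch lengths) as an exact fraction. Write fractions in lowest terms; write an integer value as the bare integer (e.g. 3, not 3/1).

194/3

iteration 1: select B,E (d=2); attach at lengths (1, 1); label the merged cluster BE
  updated: d(BE,G)=25, d(BE,P)=57/2, d(BE,T)=83/2, d(BE,X)=29, d(BE,Z)=41/2
iteration 2: select P,T (d=2); attach at lengths (1, 1); label the merged cluster PT
  updated: d(BE,PT)=35, d(G,PT)=25/2, d(PT,X)=27, d(PT,Z)=43/2
iteration 3: select G,PT (d=25/2); attach at lengths (25/4, 21/4); label the merged cluster GPT
  updated: d(BE,GPT)=95/3, d(GPT,X)=30, d(GPT,Z)=29
iteration 4: select BE,Z (d=41/2); attach at lengths (37/4, 41/4); label the merged cluster BEZ
  updated: d(BEZ,GPT)=277/9, d(BEZ,X)=97/3
iteration 5: select GPT,X (d=30); attach at lengths (35/4, 15); label the merged cluster GPTX
  updated: d(BEZ,GPTX)=187/6
iteration 6: select BEZ,GPTX (d=187/6); attach at lengths (16/3, 7/12); label the merged cluster BEGPTXZ
final tree: (((B:1,E:1):37/4,Z:41/4):16/3,((G:25/4,(P:1,T:1):21/4):35/4,X:15):7/12)
total length: 194/3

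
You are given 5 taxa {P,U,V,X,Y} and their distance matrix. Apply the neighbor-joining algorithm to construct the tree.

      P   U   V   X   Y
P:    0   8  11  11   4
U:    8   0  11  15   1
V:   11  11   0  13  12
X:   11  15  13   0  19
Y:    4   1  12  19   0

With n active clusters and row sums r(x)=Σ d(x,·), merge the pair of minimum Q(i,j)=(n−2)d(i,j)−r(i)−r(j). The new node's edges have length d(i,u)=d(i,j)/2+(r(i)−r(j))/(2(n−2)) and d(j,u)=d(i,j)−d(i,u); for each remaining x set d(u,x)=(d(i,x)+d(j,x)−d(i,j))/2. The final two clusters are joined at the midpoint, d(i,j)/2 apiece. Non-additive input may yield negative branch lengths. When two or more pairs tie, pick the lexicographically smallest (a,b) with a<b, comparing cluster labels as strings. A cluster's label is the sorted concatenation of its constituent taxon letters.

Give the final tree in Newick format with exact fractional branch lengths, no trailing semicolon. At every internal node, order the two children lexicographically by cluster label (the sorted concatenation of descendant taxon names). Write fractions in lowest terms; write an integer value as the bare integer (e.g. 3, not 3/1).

(((P:11/8,(U:1/3,Y:2/3):33/8):25/8,V:41/8):63/16,X:63/16)

1. join U+Y (d=1, Q=-68) ⇒ UY; edges |U|=1/3, |Y|=2/3
  updated: d(P,UY)=11/2, d(UY,V)=11, d(UY,X)=33/2
2. join P+UY (d=11/2, Q=-99/2) ⇒ PUY; edges |P|=11/8, |UY|=33/8
  updated: d(PUY,V)=33/4, d(PUY,X)=11
3. join PUY+V (d=33/4, Q=-129/4) ⇒ PUVY; edges |PUY|=25/8, |V|=41/8
  updated: d(PUVY,X)=63/8
4. join PUVY+X (d=63/8) ⇒ PUVXY; edges |PUVY|=63/16, |X|=63/16
final tree: (((P:11/8,(U:1/3,Y:2/3):33/8):25/8,V:41/8):63/16,X:63/16)
total length: 181/8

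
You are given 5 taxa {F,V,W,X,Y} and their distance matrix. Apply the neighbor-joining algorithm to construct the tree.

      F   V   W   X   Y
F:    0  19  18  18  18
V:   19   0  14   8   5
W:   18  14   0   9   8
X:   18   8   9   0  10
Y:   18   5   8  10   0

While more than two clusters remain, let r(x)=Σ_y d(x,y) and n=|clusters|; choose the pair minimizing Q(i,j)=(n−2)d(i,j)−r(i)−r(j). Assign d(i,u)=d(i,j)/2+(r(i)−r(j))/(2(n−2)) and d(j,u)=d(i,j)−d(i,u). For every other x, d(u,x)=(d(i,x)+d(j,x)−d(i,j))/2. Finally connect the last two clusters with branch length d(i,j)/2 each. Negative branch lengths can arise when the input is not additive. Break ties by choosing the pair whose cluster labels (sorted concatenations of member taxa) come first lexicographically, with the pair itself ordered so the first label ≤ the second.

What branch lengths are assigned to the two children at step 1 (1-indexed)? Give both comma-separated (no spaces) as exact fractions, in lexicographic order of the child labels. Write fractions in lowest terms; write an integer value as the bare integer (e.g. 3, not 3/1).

iteration 1: select V,Y (d=5, Q=-72); attach at lengths (10/3, 5/3); label the merged cluster VY
  updated: d(F,VY)=16, d(VY,W)=17/2, d(VY,X)=13/2
iteration 2: select F,W (d=18, Q=-103/2); attach at lengths (105/8, 39/8); label the merged cluster FW
  updated: d(FW,VY)=13/4, d(FW,X)=9/2
iteration 3: select FW,VY (d=13/4, Q=-57/4); attach at lengths (5/8, 21/8); label the merged cluster FVWY
  updated: d(FVWY,X)=31/8
iteration 4: select FVWY,X (d=31/8); attach at lengths (31/16, 31/16); label the merged cluster FVWXY
final tree: (((F:105/8,W:39/8):5/8,(V:10/3,Y:5/3):21/8):31/16,X:31/16)
total length: 241/8

10/3,5/3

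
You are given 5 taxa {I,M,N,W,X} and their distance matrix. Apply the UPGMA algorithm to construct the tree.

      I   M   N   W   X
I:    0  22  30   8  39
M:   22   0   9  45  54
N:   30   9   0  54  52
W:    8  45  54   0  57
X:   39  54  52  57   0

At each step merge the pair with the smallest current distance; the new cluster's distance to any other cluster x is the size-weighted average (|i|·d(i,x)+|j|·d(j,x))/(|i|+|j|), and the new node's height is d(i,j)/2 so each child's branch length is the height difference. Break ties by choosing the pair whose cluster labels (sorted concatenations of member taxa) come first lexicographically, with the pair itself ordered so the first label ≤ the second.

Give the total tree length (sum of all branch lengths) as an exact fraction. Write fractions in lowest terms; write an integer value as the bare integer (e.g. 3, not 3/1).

623/8

1. join I+W (d=8) ⇒ IW; edges |I|=4, |W|=4
  updated: d(IW,M)=67/2, d(IW,N)=42, d(IW,X)=48
2. join M+N (d=9) ⇒ MN; edges |M|=9/2, |N|=9/2
  updated: d(IW,MN)=151/4, d(MN,X)=53
3. join IW+MN (d=151/4) ⇒ IMNW; edges |IW|=119/8, |MN|=115/8
  updated: d(IMNW,X)=101/2
4. join IMNW+X (d=101/2) ⇒ IMNWX; edges |IMNW|=51/8, |X|=101/4
final tree: (((I:4,W:4):119/8,(M:9/2,N:9/2):115/8):51/8,X:101/4)
total length: 623/8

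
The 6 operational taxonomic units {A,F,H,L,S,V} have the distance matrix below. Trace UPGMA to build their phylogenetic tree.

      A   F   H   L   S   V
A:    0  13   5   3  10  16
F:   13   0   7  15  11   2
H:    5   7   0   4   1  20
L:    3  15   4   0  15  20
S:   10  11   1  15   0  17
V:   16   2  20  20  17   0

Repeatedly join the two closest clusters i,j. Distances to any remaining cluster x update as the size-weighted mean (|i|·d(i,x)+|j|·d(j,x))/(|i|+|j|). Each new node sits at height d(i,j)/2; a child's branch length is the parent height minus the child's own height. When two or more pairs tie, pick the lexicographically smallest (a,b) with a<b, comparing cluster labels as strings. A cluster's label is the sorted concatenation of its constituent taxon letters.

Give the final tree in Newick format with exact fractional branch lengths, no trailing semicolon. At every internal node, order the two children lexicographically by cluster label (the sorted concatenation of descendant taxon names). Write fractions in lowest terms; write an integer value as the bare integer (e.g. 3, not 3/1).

(((A:3/2,L:3/2):11/4,(H:1/2,S:1/2):15/4):51/16,(F:1,V:1):103/16)

iteration 1: select H,S (d=1); attach at lengths (1/2, 1/2); label the merged cluster HS
  updated: d(A,HS)=15/2, d(F,HS)=9, d(HS,L)=19/2, d(HS,V)=37/2
iteration 2: select F,V (d=2); attach at lengths (1, 1); label the merged cluster FV
  updated: d(A,FV)=29/2, d(FV,HS)=55/4, d(FV,L)=35/2
iteration 3: select A,L (d=3); attach at lengths (3/2, 3/2); label the merged cluster AL
  updated: d(AL,FV)=16, d(AL,HS)=17/2
iteration 4: select AL,HS (d=17/2); attach at lengths (11/4, 15/4); label the merged cluster AHLS
  updated: d(AHLS,FV)=119/8
iteration 5: select AHLS,FV (d=119/8); attach at lengths (51/16, 103/16); label the merged cluster AFHLSV
final tree: (((A:3/2,L:3/2):11/4,(H:1/2,S:1/2):15/4):51/16,(F:1,V:1):103/16)
total length: 177/8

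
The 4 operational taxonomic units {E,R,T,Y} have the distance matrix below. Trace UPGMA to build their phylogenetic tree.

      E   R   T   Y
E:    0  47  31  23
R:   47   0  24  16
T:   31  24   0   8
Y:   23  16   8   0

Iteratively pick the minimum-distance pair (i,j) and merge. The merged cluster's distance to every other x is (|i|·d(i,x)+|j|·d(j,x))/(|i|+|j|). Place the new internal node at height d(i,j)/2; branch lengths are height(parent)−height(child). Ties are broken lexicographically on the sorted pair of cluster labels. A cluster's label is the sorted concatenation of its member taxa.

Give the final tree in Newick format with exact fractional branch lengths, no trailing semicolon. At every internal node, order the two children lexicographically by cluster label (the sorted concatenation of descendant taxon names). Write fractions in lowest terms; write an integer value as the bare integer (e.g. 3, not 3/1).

(E:101/6,(R:10,(T:4,Y:4):6):41/6)

iteration 1: select T,Y (d=8); attach at lengths (4, 4); label the merged cluster TY
  updated: d(E,TY)=27, d(R,TY)=20
iteration 2: select R,TY (d=20); attach at lengths (10, 6); label the merged cluster RTY
  updated: d(E,RTY)=101/3
iteration 3: select E,RTY (d=101/3); attach at lengths (101/6, 41/6); label the merged cluster ERTY
final tree: (E:101/6,(R:10,(T:4,Y:4):6):41/6)
total length: 143/3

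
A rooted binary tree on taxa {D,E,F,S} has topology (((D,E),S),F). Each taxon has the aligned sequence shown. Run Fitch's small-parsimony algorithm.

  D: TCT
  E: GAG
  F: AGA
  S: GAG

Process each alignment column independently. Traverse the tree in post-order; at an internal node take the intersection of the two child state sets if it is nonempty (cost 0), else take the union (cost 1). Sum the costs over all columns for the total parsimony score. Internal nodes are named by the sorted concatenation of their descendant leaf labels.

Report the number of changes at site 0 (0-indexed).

2

site 0, node DE: D={T} ∪ E={G} → {G,T} (+1)
site 0, node DES: DE={G,T} ∩ S={G} → {G} (+0)
site 0, node DEFS: DES={G} ∪ F={A} → {A,G} (+1)
site 1, node DE: D={C} ∪ E={A} → {A,C} (+1)
site 1, node DES: DE={A,C} ∩ S={A} → {A} (+0)
site 1, node DEFS: DES={A} ∪ F={G} → {A,G} (+1)
site 2, node DE: D={T} ∪ E={G} → {G,T} (+1)
site 2, node DES: DE={G,T} ∩ S={G} → {G} (+0)
site 2, node DEFS: DES={G} ∪ F={A} → {A,G} (+1)
per-site changes: [2, 2, 2]; total = 6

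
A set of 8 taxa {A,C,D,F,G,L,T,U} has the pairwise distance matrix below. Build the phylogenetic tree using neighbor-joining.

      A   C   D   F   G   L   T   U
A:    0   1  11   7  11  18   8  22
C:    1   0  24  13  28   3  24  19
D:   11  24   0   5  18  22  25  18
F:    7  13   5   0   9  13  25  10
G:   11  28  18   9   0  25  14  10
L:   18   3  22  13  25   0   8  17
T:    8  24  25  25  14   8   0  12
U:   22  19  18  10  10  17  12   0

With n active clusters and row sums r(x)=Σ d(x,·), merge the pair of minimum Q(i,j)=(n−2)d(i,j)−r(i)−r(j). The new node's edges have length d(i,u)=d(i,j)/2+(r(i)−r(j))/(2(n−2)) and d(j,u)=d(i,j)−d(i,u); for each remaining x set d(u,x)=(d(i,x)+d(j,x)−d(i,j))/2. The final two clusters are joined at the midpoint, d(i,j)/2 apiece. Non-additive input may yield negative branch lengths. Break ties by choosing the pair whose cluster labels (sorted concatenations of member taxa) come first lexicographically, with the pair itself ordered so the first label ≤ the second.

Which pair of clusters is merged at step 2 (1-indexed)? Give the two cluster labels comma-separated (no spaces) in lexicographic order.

D,F

1. join C+L (d=3, Q=-200) ⇒ CL; edges |C|=2, |L|=1
  updated: d(A,CL)=8, d(CL,D)=43/2, d(CL,F)=23/2, d(CL,G)=25, d(CL,T)=29/2, d(CL,U)=33/2
2. join D+F (d=5, Q=-141) ⇒ DF; edges |D|=28/5, |F|=-3/5
  updated: d(A,DF)=13/2, d(CL,DF)=14, d(DF,G)=11, d(DF,T)=45/2, d(DF,U)=23/2
3. join G+U (d=10, Q=-103) ⇒ GU; edges |G|=39/8, |U|=41/8
  updated: d(A,GU)=23/2, d(CL,GU)=63/4, d(DF,GU)=25/4, d(GU,T)=8
4. join DF+GU (d=25/4, Q=-72) ⇒ DFGU; edges |DF|=53/12, |GU|=11/6
  updated: d(A,DFGU)=47/8, d(CL,DFGU)=47/4, d(DFGU,T)=97/8
5. join A+T (d=8, Q=-81/2) ⇒ AT; edges |A|=13/16, |T|=115/16
  updated: d(AT,CL)=29/4, d(AT,DFGU)=5
6. join AT+CL (d=29/4, Q=-24) ⇒ ACLT; edges |AT|=1/4, |CL|=7
  updated: d(ACLT,DFGU)=19/4
7. join ACLT+DFGU (d=19/4) ⇒ ACDFGLTU; edges |ACLT|=19/8, |DFGU|=19/8
final tree: (((A:13/16,T:115/16):1/4,(C:2,L:1):7):19/8,((D:28/5,F:-3/5):53/12,(G:39/8,U:41/8):11/6):19/8)
total length: 177/4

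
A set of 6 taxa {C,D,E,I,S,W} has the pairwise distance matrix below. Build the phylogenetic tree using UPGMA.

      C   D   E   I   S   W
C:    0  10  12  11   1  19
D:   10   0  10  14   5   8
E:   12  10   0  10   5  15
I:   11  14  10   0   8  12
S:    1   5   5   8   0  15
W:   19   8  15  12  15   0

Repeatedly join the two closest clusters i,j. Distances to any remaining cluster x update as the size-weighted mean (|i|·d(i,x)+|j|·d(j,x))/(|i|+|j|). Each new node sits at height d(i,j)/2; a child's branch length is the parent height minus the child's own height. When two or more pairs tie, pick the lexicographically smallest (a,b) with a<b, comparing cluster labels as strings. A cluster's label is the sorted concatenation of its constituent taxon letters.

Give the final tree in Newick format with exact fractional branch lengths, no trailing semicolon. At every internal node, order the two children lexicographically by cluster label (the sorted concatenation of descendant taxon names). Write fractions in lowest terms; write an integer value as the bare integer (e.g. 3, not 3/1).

(((((C:1/2,S:1/2):13/4,D:15/4):3/4,E:9/2):7/8,I:43/8):61/40,W:69/10)

step 1: merge (C,S) at d=1; branch lengths C→1/2, S→1/2; new cluster CS
  updated: d(CS,D)=15/2, d(CS,E)=17/2, d(CS,I)=19/2, d(CS,W)=17
step 2: merge (CS,D) at d=15/2; branch lengths CS→13/4, D→15/4; new cluster CDS
  updated: d(CDS,E)=9, d(CDS,I)=11, d(CDS,W)=14
step 3: merge (CDS,E) at d=9; branch lengths CDS→3/4, E→9/2; new cluster CDES
  updated: d(CDES,I)=43/4, d(CDES,W)=57/4
step 4: merge (CDES,I) at d=43/4; branch lengths CDES→7/8, I→43/8; new cluster CDEIS
  updated: d(CDEIS,W)=69/5
step 5: merge (CDEIS,W) at d=69/5; branch lengths CDEIS→61/40, W→69/10; new cluster CDEISW
final tree: (((((C:1/2,S:1/2):13/4,D:15/4):3/4,E:9/2):7/8,I:43/8):61/40,W:69/10)
total length: 1117/40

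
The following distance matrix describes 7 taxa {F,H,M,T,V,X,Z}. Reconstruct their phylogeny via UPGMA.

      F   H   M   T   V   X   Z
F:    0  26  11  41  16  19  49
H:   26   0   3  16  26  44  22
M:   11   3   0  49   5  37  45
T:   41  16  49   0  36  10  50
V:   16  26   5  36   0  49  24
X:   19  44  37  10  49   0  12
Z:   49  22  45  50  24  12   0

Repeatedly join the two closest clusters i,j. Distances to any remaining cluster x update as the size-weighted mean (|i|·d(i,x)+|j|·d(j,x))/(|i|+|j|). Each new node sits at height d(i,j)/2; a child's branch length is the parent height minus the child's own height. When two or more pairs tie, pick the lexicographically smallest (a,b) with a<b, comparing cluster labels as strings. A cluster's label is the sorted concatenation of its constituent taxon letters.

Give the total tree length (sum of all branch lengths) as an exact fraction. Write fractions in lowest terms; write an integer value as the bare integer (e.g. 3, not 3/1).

149/2

step 1: merge (H,M) at d=3; branch lengths H→3/2, M→3/2; new cluster HM
  updated: d(F,HM)=37/2, d(HM,T)=65/2, d(HM,V)=31/2, d(HM,X)=81/2, d(HM,Z)=67/2
step 2: merge (T,X) at d=10; branch lengths T→5, X→5; new cluster TX
  updated: d(F,TX)=30, d(HM,TX)=73/2, d(TX,V)=85/2, d(TX,Z)=31
step 3: merge (HM,V) at d=31/2; branch lengths HM→25/4, V→31/4; new cluster HMV
  updated: d(F,HMV)=53/3, d(HMV,TX)=77/2, d(HMV,Z)=91/3
step 4: merge (F,HMV) at d=53/3; branch lengths F→53/6, HMV→13/12; new cluster FHMV
  updated: d(FHMV,TX)=291/8, d(FHMV,Z)=35
step 5: merge (TX,Z) at d=31; branch lengths TX→21/2, Z→31/2; new cluster TXZ
  updated: d(FHMV,TXZ)=431/12
step 6: merge (FHMV,TXZ) at d=431/12; branch lengths FHMV→73/8, TXZ→59/24; new cluster FHMTVXZ
final tree: ((F:53/6,((H:3/2,M:3/2):25/4,V:31/4):13/12):73/8,((T:5,X:5):21/2,Z:31/2):59/24)
total length: 149/2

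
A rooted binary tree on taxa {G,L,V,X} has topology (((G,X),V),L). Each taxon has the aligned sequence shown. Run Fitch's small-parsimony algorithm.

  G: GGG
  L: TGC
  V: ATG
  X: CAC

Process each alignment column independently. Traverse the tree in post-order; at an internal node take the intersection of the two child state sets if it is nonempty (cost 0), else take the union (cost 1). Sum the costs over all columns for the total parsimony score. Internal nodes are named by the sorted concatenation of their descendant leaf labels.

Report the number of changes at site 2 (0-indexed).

2

site 0, node GX: G={G} ∪ X={C} → {C,G} (+1)
site 0, node GVX: GX={C,G} ∪ V={A} → {A,C,G} (+1)
site 0, node GLVX: GVX={A,C,G} ∪ L={T} → {A,C,G,T} (+1)
site 1, node GX: G={G} ∪ X={A} → {A,G} (+1)
site 1, node GVX: GX={A,G} ∪ V={T} → {A,G,T} (+1)
site 1, node GLVX: GVX={A,G,T} ∩ L={G} → {G} (+0)
site 2, node GX: G={G} ∪ X={C} → {C,G} (+1)
site 2, node GVX: GX={C,G} ∩ V={G} → {G} (+0)
site 2, node GLVX: GVX={G} ∪ L={C} → {C,G} (+1)
per-site changes: [3, 2, 2]; total = 7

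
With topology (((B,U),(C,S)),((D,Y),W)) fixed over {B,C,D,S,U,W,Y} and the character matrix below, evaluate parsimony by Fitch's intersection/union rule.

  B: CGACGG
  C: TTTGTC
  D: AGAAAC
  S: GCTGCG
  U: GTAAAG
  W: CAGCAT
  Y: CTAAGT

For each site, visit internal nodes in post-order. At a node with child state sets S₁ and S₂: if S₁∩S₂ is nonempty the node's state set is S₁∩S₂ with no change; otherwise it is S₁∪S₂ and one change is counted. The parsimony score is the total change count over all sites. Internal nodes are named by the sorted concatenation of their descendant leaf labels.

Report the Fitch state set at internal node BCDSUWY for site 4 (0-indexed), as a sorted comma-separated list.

BU@0: {C} ∪ {G} = {C,G} (union, +1)
CS@0: {T} ∪ {G} = {G,T} (union, +1)
BCSU@0: {C,G} ∩ {G,T} = {G} (intersection, +0)
DY@0: {A} ∪ {C} = {A,C} (union, +1)
DWY@0: {A,C} ∩ {C} = {C} (intersection, +0)
BCDSUWY@0: {G} ∪ {C} = {C,G} (union, +1)
BU@1: {G} ∪ {T} = {G,T} (union, +1)
CS@1: {T} ∪ {C} = {C,T} (union, +1)
BCSU@1: {G,T} ∩ {C,T} = {T} (intersection, +0)
DY@1: {G} ∪ {T} = {G,T} (union, +1)
DWY@1: {G,T} ∪ {A} = {A,G,T} (union, +1)
BCDSUWY@1: {T} ∩ {A,G,T} = {T} (intersection, +0)
BU@2: {A} ∩ {A} = {A} (intersection, +0)
CS@2: {T} ∩ {T} = {T} (intersection, +0)
BCSU@2: {A} ∪ {T} = {A,T} (union, +1)
DY@2: {A} ∩ {A} = {A} (intersection, +0)
DWY@2: {A} ∪ {G} = {A,G} (union, +1)
BCDSUWY@2: {A,T} ∩ {A,G} = {A} (intersection, +0)
BU@3: {C} ∪ {A} = {A,C} (union, +1)
CS@3: {G} ∩ {G} = {G} (intersection, +0)
BCSU@3: {A,C} ∪ {G} = {A,C,G} (union, +1)
DY@3: {A} ∩ {A} = {A} (intersection, +0)
DWY@3: {A} ∪ {C} = {A,C} (union, +1)
BCDSUWY@3: {A,C,G} ∩ {A,C} = {A,C} (intersection, +0)
BU@4: {G} ∪ {A} = {A,G} (union, +1)
CS@4: {T} ∪ {C} = {C,T} (union, +1)
BCSU@4: {A,G} ∪ {C,T} = {A,C,G,T} (union, +1)
DY@4: {A} ∪ {G} = {A,G} (union, +1)
DWY@4: {A,G} ∩ {A} = {A} (intersection, +0)
BCDSUWY@4: {A,C,G,T} ∩ {A} = {A} (intersection, +0)
BU@5: {G} ∩ {G} = {G} (intersection, +0)
CS@5: {C} ∪ {G} = {C,G} (union, +1)
BCSU@5: {G} ∩ {C,G} = {G} (intersection, +0)
DY@5: {C} ∪ {T} = {C,T} (union, +1)
DWY@5: {C,T} ∩ {T} = {T} (intersection, +0)
BCDSUWY@5: {G} ∪ {T} = {G,T} (union, +1)
per-site changes: [4, 4, 2, 3, 4, 3]; total = 20

A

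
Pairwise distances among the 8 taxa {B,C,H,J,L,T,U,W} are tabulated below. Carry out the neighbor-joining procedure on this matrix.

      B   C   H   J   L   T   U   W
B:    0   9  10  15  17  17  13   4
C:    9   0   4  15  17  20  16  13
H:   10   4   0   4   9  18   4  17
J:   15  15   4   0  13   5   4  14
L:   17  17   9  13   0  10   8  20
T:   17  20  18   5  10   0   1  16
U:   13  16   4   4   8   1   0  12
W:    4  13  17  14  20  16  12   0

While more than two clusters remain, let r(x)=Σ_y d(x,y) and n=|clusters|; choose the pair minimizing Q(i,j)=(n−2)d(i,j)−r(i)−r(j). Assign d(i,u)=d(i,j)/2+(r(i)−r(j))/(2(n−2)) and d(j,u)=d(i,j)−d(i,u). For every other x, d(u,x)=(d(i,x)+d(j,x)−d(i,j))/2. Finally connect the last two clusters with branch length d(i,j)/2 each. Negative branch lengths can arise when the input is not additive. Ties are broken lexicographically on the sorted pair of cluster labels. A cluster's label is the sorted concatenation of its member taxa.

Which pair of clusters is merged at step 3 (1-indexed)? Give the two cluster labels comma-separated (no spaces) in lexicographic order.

BW,CH

step 1: merge (B,W) at d=4, Q=-157; branch lengths B→13/12, W→35/12; new cluster BW
  updated: d(BW,C)=9, d(BW,H)=23/2, d(BW,J)=25/2, d(BW,L)=33/2, d(BW,T)=29/2, d(BW,U)=21/2
step 2: merge (C,H) at d=4, Q=-223/2; branch lengths C→101/20, H→-21/20; new cluster CH
  updated: d(BW,CH)=33/4, d(CH,J)=15/2, d(CH,L)=11, d(CH,T)=17, d(CH,U)=8
step 3: merge (BW,CH) at d=33/4, Q=-81; branch lengths BW→87/16, CH→45/16; new cluster BCHW
  updated: d(BCHW,J)=47/8, d(BCHW,L)=77/8, d(BCHW,T)=93/8, d(BCHW,U)=41/8
step 4: merge (BCHW,L) at d=77/8, Q=-44; branch lengths BCHW→41/12, L→149/24; new cluster BCHLW
  updated: d(BCHLW,J)=37/8, d(BCHLW,T)=6, d(BCHLW,U)=7/4
step 5: merge (BCHLW,J) at d=37/8, Q=-67/4; branch lengths BCHLW→2, J→21/8; new cluster BCHJLW
  updated: d(BCHJLW,T)=51/16, d(BCHJLW,U)=9/16
step 6: merge (BCHJLW,T) at d=51/16, Q=-19/4; branch lengths BCHJLW→11/8, T→29/16; new cluster BCHJLTW
  updated: d(BCHJLTW,U)=-13/16
step 7: merge (BCHJLTW,U) at d=-13/16; branch lengths BCHJLTW→-13/32, U→-13/32; new cluster BCHJLTUW
final tree: ((((((B:13/12,W:35/12):87/16,(C:101/20,H:-21/20):45/16):41/12,L:149/24):2,J:21/8):11/8,T:29/16):-13/32,U:-13/32)
total length: 263/8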